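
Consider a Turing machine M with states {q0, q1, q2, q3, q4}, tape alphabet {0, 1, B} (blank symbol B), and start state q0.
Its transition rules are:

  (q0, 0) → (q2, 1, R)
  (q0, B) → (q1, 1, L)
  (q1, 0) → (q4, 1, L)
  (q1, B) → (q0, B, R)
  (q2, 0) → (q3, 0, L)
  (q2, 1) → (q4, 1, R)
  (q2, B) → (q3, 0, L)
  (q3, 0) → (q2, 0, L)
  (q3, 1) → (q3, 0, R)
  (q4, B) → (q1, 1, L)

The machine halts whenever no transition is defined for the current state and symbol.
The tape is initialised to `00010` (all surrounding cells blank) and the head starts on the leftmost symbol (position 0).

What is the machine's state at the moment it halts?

q3

q0 | B[0]0010   read 0 → write 1, move R, go to q2
q2 | B1[0]010   read 0 → write 0, move L, go to q3
q3 | B[1]0010   read 1 → write 0, move R, go to q3
q3 | B0[0]010   read 0 → write 0, move L, go to q2
q2 | B[0]0010   read 0 → write 0, move L, go to q3
q3 | [B]00010
No transition is defined for (q3, B); M halts in state q3.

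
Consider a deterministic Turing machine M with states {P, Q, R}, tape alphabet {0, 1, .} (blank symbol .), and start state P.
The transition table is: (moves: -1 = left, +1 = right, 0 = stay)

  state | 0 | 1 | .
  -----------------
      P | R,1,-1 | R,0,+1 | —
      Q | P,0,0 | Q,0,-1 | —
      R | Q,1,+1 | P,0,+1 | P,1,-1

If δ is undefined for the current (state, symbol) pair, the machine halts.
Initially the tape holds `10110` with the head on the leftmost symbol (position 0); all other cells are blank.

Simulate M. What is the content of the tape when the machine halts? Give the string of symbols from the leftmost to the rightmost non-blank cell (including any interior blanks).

state=P head=0 tape=..[1]0110   (P,1)→(R,0,+1)
state=R head=1 tape=..0[0]110   (R,0)→(Q,1,+1)
state=Q head=2 tape=..01[1]10   (Q,1)→(Q,0,-1)
state=Q head=1 tape=..0[1]010   (Q,1)→(Q,0,-1)
state=Q head=0 tape=..[0]0010   (Q,0)→(P,0,0)
state=P head=0 tape=..[0]0010   (P,0)→(R,1,-1)
state=R head=-1 tape=.[.]10010   (R,.)→(P,1,-1)
state=P head=-2 tape=[.]110010
The non-blank tape span at halt is 110010.

110010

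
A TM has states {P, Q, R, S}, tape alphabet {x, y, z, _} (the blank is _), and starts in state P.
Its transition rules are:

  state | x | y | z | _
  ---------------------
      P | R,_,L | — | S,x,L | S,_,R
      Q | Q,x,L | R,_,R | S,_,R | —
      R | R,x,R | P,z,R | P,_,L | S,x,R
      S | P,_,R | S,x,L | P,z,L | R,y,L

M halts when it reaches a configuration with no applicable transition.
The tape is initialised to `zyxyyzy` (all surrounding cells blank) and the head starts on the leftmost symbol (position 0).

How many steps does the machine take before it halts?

state=P head=0 tape=___[z]yxyyzy   (P,z)→(S,x,L)
state=S head=-1 tape=__[_]xyxyyzy   (S,_)→(R,y,L)
state=R head=-2 tape=_[_]yxyxyyzy   (R,_)→(S,x,R)
state=S head=-1 tape=_x[y]xyxyyzy   (S,y)→(S,x,L)
state=S head=-2 tape=_[x]xxyxyyzy   (S,x)→(P,_,R)
state=P head=-1 tape=__[x]xyxyyzy   (P,x)→(R,_,L)
state=R head=-2 tape=_[_]_xyxyyzy   (R,_)→(S,x,R)
state=S head=-1 tape=_x[_]xyxyyzy   (S,_)→(R,y,L)
state=R head=-2 tape=_[x]yxyxyyzy   (R,x)→(R,x,R)
state=R head=-1 tape=_x[y]xyxyyzy   (R,y)→(P,z,R)
state=P head=0 tape=_xz[x]yxyyzy   (P,x)→(R,_,L)
state=R head=-1 tape=_x[z]_yxyyzy   (R,z)→(P,_,L)
state=P head=-2 tape=_[x]__yxyyzy   (P,x)→(R,_,L)
state=R head=-3 tape=[_]___yxyyzy   (R,_)→(S,x,R)
state=S head=-2 tape=x[_]__yxyyzy   (S,_)→(R,y,L)
state=R head=-3 tape=[x]y__yxyyzy   (R,x)→(R,x,R)
state=R head=-2 tape=x[y]__yxyyzy   (R,y)→(P,z,R)
state=P head=-1 tape=xz[_]_yxyyzy   (P,_)→(S,_,R)
state=S head=0 tape=xz_[_]yxyyzy   (S,_)→(R,y,L)
state=R head=-1 tape=xz[_]yyxyyzy   (R,_)→(S,x,R)
state=S head=0 tape=xzx[y]yxyyzy   (S,y)→(S,x,L)
state=S head=-1 tape=xz[x]xyxyyzy   (S,x)→(P,_,R)
state=P head=0 tape=xz_[x]yxyyzy   (P,x)→(R,_,L)
state=R head=-1 tape=xz[_]_yxyyzy   (R,_)→(S,x,R)
state=S head=0 tape=xzx[_]yxyyzy   (S,_)→(R,y,L)
state=R head=-1 tape=xz[x]yyxyyzy   (R,x)→(R,x,R)
state=R head=0 tape=xzx[y]yxyyzy   (R,y)→(P,z,R)
state=P head=1 tape=xzxz[y]xyyzy
M halts after 27 transitions.

27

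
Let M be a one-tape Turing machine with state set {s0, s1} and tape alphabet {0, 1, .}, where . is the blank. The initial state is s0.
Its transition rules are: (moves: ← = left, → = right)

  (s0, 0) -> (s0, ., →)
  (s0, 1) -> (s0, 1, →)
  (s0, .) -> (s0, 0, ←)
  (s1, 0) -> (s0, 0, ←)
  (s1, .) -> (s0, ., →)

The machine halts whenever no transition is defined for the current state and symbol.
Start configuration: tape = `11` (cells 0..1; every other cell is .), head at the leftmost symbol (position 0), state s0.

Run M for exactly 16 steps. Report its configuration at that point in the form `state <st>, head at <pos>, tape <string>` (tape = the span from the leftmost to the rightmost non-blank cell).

s0 | [1]1...   read 1 → write 1, move →, go to s0
s0 | 1[1]...   read 1 → write 1, move →, go to s0
s0 | 11[.]..   read . → write 0, move ←, go to s0
s0 | 1[1]0..   read 1 → write 1, move →, go to s0
s0 | 11[0]..   read 0 → write ., move →, go to s0
s0 | 11.[.].   read . → write 0, move ←, go to s0
s0 | 11[.]0.   read . → write 0, move ←, go to s0
s0 | 1[1]00.   read 1 → write 1, move →, go to s0
s0 | 11[0]0.   read 0 → write ., move →, go to s0
s0 | 11.[0].   read 0 → write ., move →, go to s0
s0 | 11..[.]   read . → write 0, move ←, go to s0
s0 | 11.[.]0   read . → write 0, move ←, go to s0
s0 | 11[.]00   read . → write 0, move ←, go to s0
s0 | 1[1]000   read 1 → write 1, move →, go to s0
s0 | 11[0]00   read 0 → write ., move →, go to s0
s0 | 11.[0]0   read 0 → write ., move →, go to s0
s0 | 11..[0]
After 16 steps: state s0, head at 4, tape 11..0.

state s0, head at 4, tape 11..0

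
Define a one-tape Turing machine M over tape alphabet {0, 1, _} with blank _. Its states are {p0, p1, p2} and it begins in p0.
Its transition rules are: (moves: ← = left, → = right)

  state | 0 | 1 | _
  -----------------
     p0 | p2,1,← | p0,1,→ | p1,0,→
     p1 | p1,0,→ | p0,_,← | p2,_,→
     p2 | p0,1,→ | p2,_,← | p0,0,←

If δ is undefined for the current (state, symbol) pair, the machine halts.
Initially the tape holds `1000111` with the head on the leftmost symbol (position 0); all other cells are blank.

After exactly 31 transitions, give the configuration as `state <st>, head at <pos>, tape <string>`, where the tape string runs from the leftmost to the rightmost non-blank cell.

state p2, head at 1, tape 00110__1111

p0 | ____[1]000111   read 1 → write 1, move →, go to p0
p0 | ____1[0]00111   read 0 → write 1, move ←, go to p2
p2 | ____[1]100111   read 1 → write _, move ←, go to p2
p2 | ___[_]_100111   read _ → write 0, move ←, go to p0
p0 | __[_]0_100111   read _ → write 0, move →, go to p1
p1 | __0[0]_100111   read 0 → write 0, move →, go to p1
p1 | __00[_]100111   read _ → write _, move →, go to p2
p2 | __00_[1]00111   read 1 → write _, move ←, go to p2
p2 | __00[_]_00111   read _ → write 0, move ←, go to p0
p0 | __0[0]0_00111   read 0 → write 1, move ←, go to p2
p2 | __[0]10_00111   read 0 → write 1, move →, go to p0
p0 | __1[1]0_00111   read 1 → write 1, move →, go to p0
p0 | __11[0]_00111   read 0 → write 1, move ←, go to p2
p2 | __1[1]1_00111   read 1 → write _, move ←, go to p2
p2 | __[1]_1_00111   read 1 → write _, move ←, go to p2
p2 | _[_]__1_00111   read _ → write 0, move ←, go to p0
p0 | [_]0__1_00111   read _ → write 0, move →, go to p1
p1 | 0[0]__1_00111   read 0 → write 0, move →, go to p1
p1 | 00[_]_1_00111   read _ → write _, move →, go to p2
p2 | 00_[_]1_00111   read _ → write 0, move ←, go to p0
p0 | 00[_]01_00111   read _ → write 0, move →, go to p1
p1 | 000[0]1_00111   read 0 → write 0, move →, go to p1
p1 | 0000[1]_00111   read 1 → write _, move ←, go to p0
p0 | 000[0]__00111   read 0 → write 1, move ←, go to p2
p2 | 00[0]1__00111   read 0 → write 1, move →, go to p0
p0 | 001[1]__00111   read 1 → write 1, move →, go to p0
p0 | 0011[_]_00111   read _ → write 0, move →, go to p1
p1 | 00110[_]00111   read _ → write _, move →, go to p2
p2 | 00110_[0]0111   read 0 → write 1, move →, go to p0
p0 | 00110_1[0]111   read 0 → write 1, move ←, go to p2
p2 | 00110_[1]1111   read 1 → write _, move ←, go to p2
p2 | 00110[_]_1111
After 31 steps: state p2, head at 1, tape 00110__1111.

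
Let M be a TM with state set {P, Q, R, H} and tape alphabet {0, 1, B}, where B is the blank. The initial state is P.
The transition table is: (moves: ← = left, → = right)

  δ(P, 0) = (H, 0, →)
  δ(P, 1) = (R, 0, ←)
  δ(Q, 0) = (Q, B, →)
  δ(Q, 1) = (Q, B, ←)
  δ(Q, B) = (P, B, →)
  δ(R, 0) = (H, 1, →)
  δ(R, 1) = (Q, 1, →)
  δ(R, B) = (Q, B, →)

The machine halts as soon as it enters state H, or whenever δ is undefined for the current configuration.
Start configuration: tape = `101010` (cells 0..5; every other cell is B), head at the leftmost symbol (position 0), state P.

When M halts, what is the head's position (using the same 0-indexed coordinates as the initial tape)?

2

P | B[1]01010   read 1 → write 0, move ←, go to R
R | [B]001010   read B → write B, move →, go to Q
Q | B[0]01010   read 0 → write B, move →, go to Q
Q | BB[0]1010   read 0 → write B, move →, go to Q
Q | BBB[1]010   read 1 → write B, move ←, go to Q
Q | BB[B]B010   read B → write B, move →, go to P
P | BBB[B]010
At halt the head is at cell 2.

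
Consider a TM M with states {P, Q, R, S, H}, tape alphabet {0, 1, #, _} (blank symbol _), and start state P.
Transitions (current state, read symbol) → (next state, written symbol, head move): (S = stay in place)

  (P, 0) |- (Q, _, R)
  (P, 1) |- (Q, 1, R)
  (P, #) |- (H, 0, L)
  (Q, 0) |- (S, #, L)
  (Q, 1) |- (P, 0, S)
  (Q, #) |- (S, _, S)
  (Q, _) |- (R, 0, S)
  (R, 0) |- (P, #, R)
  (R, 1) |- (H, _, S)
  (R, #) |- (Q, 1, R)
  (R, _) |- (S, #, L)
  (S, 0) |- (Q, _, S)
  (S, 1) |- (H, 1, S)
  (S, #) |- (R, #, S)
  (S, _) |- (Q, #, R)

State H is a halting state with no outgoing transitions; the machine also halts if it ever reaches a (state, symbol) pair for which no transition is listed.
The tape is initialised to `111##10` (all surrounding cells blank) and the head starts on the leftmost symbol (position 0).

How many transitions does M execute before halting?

17

P | [1]11##10__   read 1 → write 1, move R, go to Q
Q | 1[1]1##10__   read 1 → write 0, move S, go to P
P | 1[0]1##10__   read 0 → write _, move R, go to Q
Q | 1_[1]##10__   read 1 → write 0, move S, go to P
P | 1_[0]##10__   read 0 → write _, move R, go to Q
Q | 1__[#]#10__   read # → write _, move S, go to S
S | 1__[_]#10__   read _ → write #, move R, go to Q
Q | 1__#[#]10__   read # → write _, move S, go to S
S | 1__#[_]10__   read _ → write #, move R, go to Q
Q | 1__##[1]0__   read 1 → write 0, move S, go to P
P | 1__##[0]0__   read 0 → write _, move R, go to Q
Q | 1__##_[0]__   read 0 → write #, move L, go to S
S | 1__##[_]#__   read _ → write #, move R, go to Q
Q | 1__###[#]__   read # → write _, move S, go to S
S | 1__###[_]__   read _ → write #, move R, go to Q
Q | 1__####[_]_   read _ → write 0, move S, go to R
R | 1__####[0]_   read 0 → write #, move R, go to P
P | 1__#####[_]
M halts after 17 transitions.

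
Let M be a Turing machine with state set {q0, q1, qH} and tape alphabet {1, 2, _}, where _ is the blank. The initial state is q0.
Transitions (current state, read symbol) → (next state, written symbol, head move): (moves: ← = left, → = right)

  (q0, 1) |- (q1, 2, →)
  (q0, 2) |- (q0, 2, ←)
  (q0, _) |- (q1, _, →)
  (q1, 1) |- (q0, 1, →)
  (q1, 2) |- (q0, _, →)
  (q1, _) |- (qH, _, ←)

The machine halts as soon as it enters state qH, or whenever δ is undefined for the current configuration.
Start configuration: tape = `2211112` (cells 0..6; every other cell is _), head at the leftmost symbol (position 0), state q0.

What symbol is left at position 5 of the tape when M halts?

2

state=q0 head=0 tape=_[2]211112__   (q0,2)→(q0,2,←)
state=q0 head=-1 tape=[_]2211112__   (q0,_)→(q1,_,→)
state=q1 head=0 tape=_[2]211112__   (q1,2)→(q0,_,→)
state=q0 head=1 tape=__[2]11112__   (q0,2)→(q0,2,←)
state=q0 head=0 tape=_[_]211112__   (q0,_)→(q1,_,→)
state=q1 head=1 tape=__[2]11112__   (q1,2)→(q0,_,→)
state=q0 head=2 tape=___[1]1112__   (q0,1)→(q1,2,→)
state=q1 head=3 tape=___2[1]112__   (q1,1)→(q0,1,→)
state=q0 head=4 tape=___21[1]12__   (q0,1)→(q1,2,→)
state=q1 head=5 tape=___212[1]2__   (q1,1)→(q0,1,→)
state=q0 head=6 tape=___2121[2]__   (q0,2)→(q0,2,←)
state=q0 head=5 tape=___212[1]2__   (q0,1)→(q1,2,→)
state=q1 head=6 tape=___2122[2]__   (q1,2)→(q0,_,→)
state=q0 head=7 tape=___2122_[_]_   (q0,_)→(q1,_,→)
state=q1 head=8 tape=___2122__[_]   (q1,_)→(qH,_,←)
state=qH head=7 tape=___2122_[_]_
Cell 5 holds 2 when M halts.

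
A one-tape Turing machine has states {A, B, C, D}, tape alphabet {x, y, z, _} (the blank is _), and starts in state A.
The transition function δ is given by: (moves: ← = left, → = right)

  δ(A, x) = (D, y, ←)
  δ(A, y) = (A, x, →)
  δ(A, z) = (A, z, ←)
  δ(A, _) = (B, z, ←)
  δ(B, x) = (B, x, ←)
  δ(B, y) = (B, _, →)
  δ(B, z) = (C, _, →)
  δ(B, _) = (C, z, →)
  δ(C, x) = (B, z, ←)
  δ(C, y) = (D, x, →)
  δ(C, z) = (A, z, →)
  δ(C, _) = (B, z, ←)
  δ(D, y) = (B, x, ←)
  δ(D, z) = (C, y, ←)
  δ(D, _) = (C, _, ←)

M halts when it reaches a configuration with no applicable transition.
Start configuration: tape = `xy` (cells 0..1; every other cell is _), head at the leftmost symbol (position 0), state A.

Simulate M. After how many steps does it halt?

24

A | ___[x]y_   read x → write y, move ←, go to D
D | __[_]yy_   read _ → write _, move ←, go to C
C | _[_]_yy_   read _ → write z, move ←, go to B
B | [_]z_yy_   read _ → write z, move →, go to C
C | z[z]_yy_   read z → write z, move →, go to A
A | zz[_]yy_   read _ → write z, move ←, go to B
B | z[z]zyy_   read z → write _, move →, go to C
C | z_[z]yy_   read z → write z, move →, go to A
A | z_z[y]y_   read y → write x, move →, go to A
A | z_zx[y]_   read y → write x, move →, go to A
A | z_zxx[_]   read _ → write z, move ←, go to B
B | z_zx[x]z   read x → write x, move ←, go to B
B | z_z[x]xz   read x → write x, move ←, go to B
B | z_[z]xxz   read z → write _, move →, go to C
C | z__[x]xz   read x → write z, move ←, go to B
B | z_[_]zxz   read _ → write z, move →, go to C
C | z_z[z]xz   read z → write z, move →, go to A
A | z_zz[x]z   read x → write y, move ←, go to D
D | z_z[z]yz   read z → write y, move ←, go to C
C | z_[z]yyz   read z → write z, move →, go to A
A | z_z[y]yz   read y → write x, move →, go to A
A | z_zx[y]z   read y → write x, move →, go to A
A | z_zxx[z]   read z → write z, move ←, go to A
A | z_zx[x]z   read x → write y, move ←, go to D
D | z_z[x]yz
M halts after 24 transitions.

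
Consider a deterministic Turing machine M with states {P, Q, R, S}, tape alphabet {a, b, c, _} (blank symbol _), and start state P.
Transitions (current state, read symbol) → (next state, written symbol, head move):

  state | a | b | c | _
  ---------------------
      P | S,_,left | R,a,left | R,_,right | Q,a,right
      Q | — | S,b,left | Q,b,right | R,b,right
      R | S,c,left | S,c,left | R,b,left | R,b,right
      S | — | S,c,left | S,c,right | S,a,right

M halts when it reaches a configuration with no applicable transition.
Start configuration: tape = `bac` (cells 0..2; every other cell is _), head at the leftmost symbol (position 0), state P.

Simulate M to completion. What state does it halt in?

S

state=P head=0 tape=__[b]ac   (P,b)→(R,a,left)
state=R head=-1 tape=_[_]aac   (R,_)→(R,b,right)
state=R head=0 tape=_b[a]ac   (R,a)→(S,c,left)
state=S head=-1 tape=_[b]cac   (S,b)→(S,c,left)
state=S head=-2 tape=[_]ccac   (S,_)→(S,a,right)
state=S head=-1 tape=a[c]cac   (S,c)→(S,c,right)
state=S head=0 tape=ac[c]ac   (S,c)→(S,c,right)
state=S head=1 tape=acc[a]c
No transition is defined for (S, a); M halts in state S.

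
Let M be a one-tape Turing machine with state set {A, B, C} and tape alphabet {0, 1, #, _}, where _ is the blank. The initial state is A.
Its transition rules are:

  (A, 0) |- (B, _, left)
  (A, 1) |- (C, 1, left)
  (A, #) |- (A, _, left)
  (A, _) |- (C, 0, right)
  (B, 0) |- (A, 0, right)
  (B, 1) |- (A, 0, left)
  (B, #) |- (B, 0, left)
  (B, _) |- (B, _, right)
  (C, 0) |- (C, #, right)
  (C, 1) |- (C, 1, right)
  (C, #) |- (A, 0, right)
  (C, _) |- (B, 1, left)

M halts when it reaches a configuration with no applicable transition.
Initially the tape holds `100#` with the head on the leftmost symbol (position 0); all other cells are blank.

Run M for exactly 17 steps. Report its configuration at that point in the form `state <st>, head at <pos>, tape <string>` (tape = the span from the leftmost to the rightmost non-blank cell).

state B, head at 5, tape 0#1##0#11

state=A head=0 tape=__[1]00#___   (A,1)→(C,1,left)
state=C head=-1 tape=_[_]100#___   (C,_)→(B,1,left)
state=B head=-2 tape=[_]1100#___   (B,_)→(B,_,right)
state=B head=-1 tape=_[1]100#___   (B,1)→(A,0,left)
state=A head=-2 tape=[_]0100#___   (A,_)→(C,0,right)
state=C head=-1 tape=0[0]100#___   (C,0)→(C,#,right)
state=C head=0 tape=0#[1]00#___   (C,1)→(C,1,right)
state=C head=1 tape=0#1[0]0#___   (C,0)→(C,#,right)
state=C head=2 tape=0#1#[0]#___   (C,0)→(C,#,right)
state=C head=3 tape=0#1##[#]___   (C,#)→(A,0,right)
state=A head=4 tape=0#1##0[_]__   (A,_)→(C,0,right)
state=C head=5 tape=0#1##00[_]_   (C,_)→(B,1,left)
state=B head=4 tape=0#1##0[0]1_   (B,0)→(A,0,right)
state=A head=5 tape=0#1##00[1]_   (A,1)→(C,1,left)
state=C head=4 tape=0#1##0[0]1_   (C,0)→(C,#,right)
state=C head=5 tape=0#1##0#[1]_   (C,1)→(C,1,right)
state=C head=6 tape=0#1##0#1[_]   (C,_)→(B,1,left)
state=B head=5 tape=0#1##0#[1]1
After 17 steps: state B, head at 5, tape 0#1##0#11.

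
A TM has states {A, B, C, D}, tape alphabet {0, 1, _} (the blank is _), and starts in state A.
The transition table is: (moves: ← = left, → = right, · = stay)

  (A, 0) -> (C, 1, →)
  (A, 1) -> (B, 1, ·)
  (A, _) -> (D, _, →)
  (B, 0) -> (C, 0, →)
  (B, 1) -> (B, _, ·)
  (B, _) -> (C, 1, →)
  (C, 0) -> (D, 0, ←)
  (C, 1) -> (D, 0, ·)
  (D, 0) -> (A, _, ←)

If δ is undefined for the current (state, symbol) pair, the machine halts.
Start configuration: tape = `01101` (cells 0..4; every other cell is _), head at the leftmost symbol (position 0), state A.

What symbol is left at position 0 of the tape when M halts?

1

A | [0]1101   read 0 → write 1, move →, go to C
C | 1[1]101   read 1 → write 0, move ·, go to D
D | 1[0]101   read 0 → write _, move ←, go to A
A | [1]_101   read 1 → write 1, move ·, go to B
B | [1]_101   read 1 → write _, move ·, go to B
B | [_]_101   read _ → write 1, move →, go to C
C | 1[_]101
Cell 0 holds 1 when M halts.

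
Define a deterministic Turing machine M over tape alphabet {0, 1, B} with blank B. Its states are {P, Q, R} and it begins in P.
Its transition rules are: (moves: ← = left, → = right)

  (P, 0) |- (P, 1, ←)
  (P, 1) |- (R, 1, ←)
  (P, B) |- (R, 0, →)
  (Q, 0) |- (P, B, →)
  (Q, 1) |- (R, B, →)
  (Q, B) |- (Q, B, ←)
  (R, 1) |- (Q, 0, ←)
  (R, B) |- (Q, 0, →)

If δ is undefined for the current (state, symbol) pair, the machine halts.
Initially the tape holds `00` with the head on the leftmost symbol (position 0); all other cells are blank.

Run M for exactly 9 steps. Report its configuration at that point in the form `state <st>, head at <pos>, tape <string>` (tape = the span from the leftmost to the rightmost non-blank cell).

state P, head at -1, tape 10

P | B[0]0   read 0 → write 1, move ←, go to P
P | [B]10   read B → write 0, move →, go to R
R | 0[1]0   read 1 → write 0, move ←, go to Q
Q | [0]00   read 0 → write B, move →, go to P
P | B[0]0   read 0 → write 1, move ←, go to P
P | [B]10   read B → write 0, move →, go to R
R | 0[1]0   read 1 → write 0, move ←, go to Q
Q | [0]00   read 0 → write B, move →, go to P
P | B[0]0   read 0 → write 1, move ←, go to P
P | [B]10
After 9 steps: state P, head at -1, tape 10.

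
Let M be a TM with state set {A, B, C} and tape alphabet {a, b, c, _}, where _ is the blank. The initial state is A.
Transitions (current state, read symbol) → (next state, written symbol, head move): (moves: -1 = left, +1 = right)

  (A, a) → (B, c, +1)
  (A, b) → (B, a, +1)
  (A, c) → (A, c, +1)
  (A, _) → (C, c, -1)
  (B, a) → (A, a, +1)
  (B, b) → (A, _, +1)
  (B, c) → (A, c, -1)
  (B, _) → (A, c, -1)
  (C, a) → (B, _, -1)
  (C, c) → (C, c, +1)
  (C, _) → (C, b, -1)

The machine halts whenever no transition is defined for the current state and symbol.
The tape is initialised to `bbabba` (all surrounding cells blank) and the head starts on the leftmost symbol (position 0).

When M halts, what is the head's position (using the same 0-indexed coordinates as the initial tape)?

A | [b]babba__   read b → write a, move +1, go to B
B | a[b]abba__   read b → write _, move +1, go to A
A | a_[a]bba__   read a → write c, move +1, go to B
B | a_c[b]ba__   read b → write _, move +1, go to A
A | a_c_[b]a__   read b → write a, move +1, go to B
B | a_c_a[a]__   read a → write a, move +1, go to A
A | a_c_aa[_]_   read _ → write c, move -1, go to C
C | a_c_a[a]c_   read a → write _, move -1, go to B
B | a_c_[a]_c_   read a → write a, move +1, go to A
A | a_c_a[_]c_   read _ → write c, move -1, go to C
C | a_c_[a]cc_   read a → write _, move -1, go to B
B | a_c[_]_cc_   read _ → write c, move -1, go to A
A | a_[c]c_cc_   read c → write c, move +1, go to A
A | a_c[c]_cc_   read c → write c, move +1, go to A
A | a_cc[_]cc_   read _ → write c, move -1, go to C
C | a_c[c]ccc_   read c → write c, move +1, go to C
C | a_cc[c]cc_   read c → write c, move +1, go to C
C | a_ccc[c]c_   read c → write c, move +1, go to C
C | a_cccc[c]_   read c → write c, move +1, go to C
C | a_ccccc[_]   read _ → write b, move -1, go to C
C | a_cccc[c]b   read c → write c, move +1, go to C
C | a_ccccc[b]
At halt the head is at cell 7.

7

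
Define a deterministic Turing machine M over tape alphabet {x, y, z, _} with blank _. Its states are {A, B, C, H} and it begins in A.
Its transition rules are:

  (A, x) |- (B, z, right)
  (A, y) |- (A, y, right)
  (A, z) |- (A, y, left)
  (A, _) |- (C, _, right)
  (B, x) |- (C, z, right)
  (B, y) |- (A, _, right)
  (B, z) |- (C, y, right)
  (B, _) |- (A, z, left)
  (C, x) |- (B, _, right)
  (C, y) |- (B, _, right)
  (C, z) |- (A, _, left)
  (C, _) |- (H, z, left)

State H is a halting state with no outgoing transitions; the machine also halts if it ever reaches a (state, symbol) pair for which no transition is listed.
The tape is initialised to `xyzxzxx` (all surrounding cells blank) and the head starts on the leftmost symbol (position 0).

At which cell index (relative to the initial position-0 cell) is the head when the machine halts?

3

state=A head=0 tape=[x]yzxzxx   (A,x)→(B,z,right)
state=B head=1 tape=z[y]zxzxx   (B,y)→(A,_,right)
state=A head=2 tape=z_[z]xzxx   (A,z)→(A,y,left)
state=A head=1 tape=z[_]yxzxx   (A,_)→(C,_,right)
state=C head=2 tape=z_[y]xzxx   (C,y)→(B,_,right)
state=B head=3 tape=z__[x]zxx   (B,x)→(C,z,right)
state=C head=4 tape=z__z[z]xx   (C,z)→(A,_,left)
state=A head=3 tape=z__[z]_xx   (A,z)→(A,y,left)
state=A head=2 tape=z_[_]y_xx   (A,_)→(C,_,right)
state=C head=3 tape=z__[y]_xx   (C,y)→(B,_,right)
state=B head=4 tape=z___[_]xx   (B,_)→(A,z,left)
state=A head=3 tape=z__[_]zxx   (A,_)→(C,_,right)
state=C head=4 tape=z___[z]xx   (C,z)→(A,_,left)
state=A head=3 tape=z__[_]_xx   (A,_)→(C,_,right)
state=C head=4 tape=z___[_]xx   (C,_)→(H,z,left)
state=H head=3 tape=z__[_]zxx
At halt the head is at cell 3.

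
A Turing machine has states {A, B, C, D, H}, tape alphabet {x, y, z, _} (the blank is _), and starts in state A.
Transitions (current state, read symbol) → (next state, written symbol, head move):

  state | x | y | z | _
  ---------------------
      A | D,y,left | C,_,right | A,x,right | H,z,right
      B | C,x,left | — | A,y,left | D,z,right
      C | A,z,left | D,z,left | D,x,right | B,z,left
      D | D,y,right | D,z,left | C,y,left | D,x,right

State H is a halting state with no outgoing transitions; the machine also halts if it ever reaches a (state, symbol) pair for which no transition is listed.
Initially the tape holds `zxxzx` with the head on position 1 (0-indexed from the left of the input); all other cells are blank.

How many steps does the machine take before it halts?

state=A head=1 tape=____z[x]xzx   (A,x)→(D,y,left)
state=D head=0 tape=____[z]yxzx   (D,z)→(C,y,left)
state=C head=-1 tape=___[_]yyxzx   (C,_)→(B,z,left)
state=B head=-2 tape=__[_]zyyxzx   (B,_)→(D,z,right)
state=D head=-1 tape=__z[z]yyxzx   (D,z)→(C,y,left)
state=C head=-2 tape=__[z]yyyxzx   (C,z)→(D,x,right)
state=D head=-1 tape=__x[y]yyxzx   (D,y)→(D,z,left)
state=D head=-2 tape=__[x]zyyxzx   (D,x)→(D,y,right)
state=D head=-1 tape=__y[z]yyxzx   (D,z)→(C,y,left)
state=C head=-2 tape=__[y]yyyxzx   (C,y)→(D,z,left)
state=D head=-3 tape=_[_]zyyyxzx   (D,_)→(D,x,right)
state=D head=-2 tape=_x[z]yyyxzx   (D,z)→(C,y,left)
state=C head=-3 tape=_[x]yyyyxzx   (C,x)→(A,z,left)
state=A head=-4 tape=[_]zyyyyxzx   (A,_)→(H,z,right)
state=H head=-3 tape=z[z]yyyyxzx
M halts after 14 transitions.

14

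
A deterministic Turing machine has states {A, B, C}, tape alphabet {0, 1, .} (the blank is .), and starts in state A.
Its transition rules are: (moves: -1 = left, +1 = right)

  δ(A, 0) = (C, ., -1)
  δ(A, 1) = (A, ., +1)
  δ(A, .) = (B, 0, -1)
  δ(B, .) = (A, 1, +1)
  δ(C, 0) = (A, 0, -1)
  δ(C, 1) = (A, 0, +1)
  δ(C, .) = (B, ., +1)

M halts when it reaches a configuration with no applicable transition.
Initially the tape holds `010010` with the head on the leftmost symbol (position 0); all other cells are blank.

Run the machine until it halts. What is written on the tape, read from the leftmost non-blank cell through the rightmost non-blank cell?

1.0010

state=A head=0 tape=.[0]10010   (A,0)→(C,.,-1)
state=C head=-1 tape=[.].10010   (C,.)→(B,.,+1)
state=B head=0 tape=.[.]10010   (B,.)→(A,1,+1)
state=A head=1 tape=.1[1]0010   (A,1)→(A,.,+1)
state=A head=2 tape=.1.[0]010   (A,0)→(C,.,-1)
state=C head=1 tape=.1[.].010   (C,.)→(B,.,+1)
state=B head=2 tape=.1.[.]010   (B,.)→(A,1,+1)
state=A head=3 tape=.1.1[0]10   (A,0)→(C,.,-1)
state=C head=2 tape=.1.[1].10   (C,1)→(A,0,+1)
state=A head=3 tape=.1.0[.]10   (A,.)→(B,0,-1)
state=B head=2 tape=.1.[0]010
The non-blank tape span at halt is 1.0010.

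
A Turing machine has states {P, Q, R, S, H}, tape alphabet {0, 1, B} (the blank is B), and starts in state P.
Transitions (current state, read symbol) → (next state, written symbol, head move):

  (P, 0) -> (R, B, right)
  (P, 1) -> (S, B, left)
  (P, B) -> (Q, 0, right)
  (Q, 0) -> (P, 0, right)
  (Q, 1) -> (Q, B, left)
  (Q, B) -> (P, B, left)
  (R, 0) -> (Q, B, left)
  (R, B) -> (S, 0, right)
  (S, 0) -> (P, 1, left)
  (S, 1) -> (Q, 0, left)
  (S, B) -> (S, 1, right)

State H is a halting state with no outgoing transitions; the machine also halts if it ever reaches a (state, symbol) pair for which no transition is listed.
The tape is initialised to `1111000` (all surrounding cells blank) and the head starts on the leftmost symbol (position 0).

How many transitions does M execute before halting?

22

state=P head=0 tape=BBB[1]111000   (P,1)→(S,B,left)
state=S head=-1 tape=BB[B]B111000   (S,B)→(S,1,right)
state=S head=0 tape=BB1[B]111000   (S,B)→(S,1,right)
state=S head=1 tape=BB11[1]11000   (S,1)→(Q,0,left)
state=Q head=0 tape=BB1[1]011000   (Q,1)→(Q,B,left)
state=Q head=-1 tape=BB[1]B011000   (Q,1)→(Q,B,left)
state=Q head=-2 tape=B[B]BB011000   (Q,B)→(P,B,left)
state=P head=-3 tape=[B]BBB011000   (P,B)→(Q,0,right)
state=Q head=-2 tape=0[B]BB011000   (Q,B)→(P,B,left)
state=P head=-3 tape=[0]BBB011000   (P,0)→(R,B,right)
state=R head=-2 tape=B[B]BB011000   (R,B)→(S,0,right)
state=S head=-1 tape=B0[B]B011000   (S,B)→(S,1,right)
state=S head=0 tape=B01[B]011000   (S,B)→(S,1,right)
state=S head=1 tape=B011[0]11000   (S,0)→(P,1,left)
state=P head=0 tape=B01[1]111000   (P,1)→(S,B,left)
state=S head=-1 tape=B0[1]B111000   (S,1)→(Q,0,left)
state=Q head=-2 tape=B[0]0B111000   (Q,0)→(P,0,right)
state=P head=-1 tape=B0[0]B111000   (P,0)→(R,B,right)
state=R head=0 tape=B0B[B]111000   (R,B)→(S,0,right)
state=S head=1 tape=B0B0[1]11000   (S,1)→(Q,0,left)
state=Q head=0 tape=B0B[0]011000   (Q,0)→(P,0,right)
state=P head=1 tape=B0B0[0]11000   (P,0)→(R,B,right)
state=R head=2 tape=B0B0B[1]1000
M halts after 22 transitions.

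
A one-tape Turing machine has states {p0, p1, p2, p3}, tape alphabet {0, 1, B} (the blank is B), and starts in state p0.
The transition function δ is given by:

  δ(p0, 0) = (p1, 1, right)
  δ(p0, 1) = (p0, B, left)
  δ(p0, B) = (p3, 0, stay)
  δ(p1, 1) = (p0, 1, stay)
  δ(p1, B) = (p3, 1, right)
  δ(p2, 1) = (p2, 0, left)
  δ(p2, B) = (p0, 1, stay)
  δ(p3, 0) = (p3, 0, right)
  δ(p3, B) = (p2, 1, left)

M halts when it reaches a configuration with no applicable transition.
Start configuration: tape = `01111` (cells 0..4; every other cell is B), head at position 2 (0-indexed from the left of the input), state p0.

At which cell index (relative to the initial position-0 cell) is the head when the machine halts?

state=p0 head=2 tape=BB01[1]11   (p0,1)→(p0,B,left)
state=p0 head=1 tape=BB0[1]B11   (p0,1)→(p0,B,left)
state=p0 head=0 tape=BB[0]BB11   (p0,0)→(p1,1,right)
state=p1 head=1 tape=BB1[B]B11   (p1,B)→(p3,1,right)
state=p3 head=2 tape=BB11[B]11   (p3,B)→(p2,1,left)
state=p2 head=1 tape=BB1[1]111   (p2,1)→(p2,0,left)
state=p2 head=0 tape=BB[1]0111   (p2,1)→(p2,0,left)
state=p2 head=-1 tape=B[B]00111   (p2,B)→(p0,1,stay)
state=p0 head=-1 tape=B[1]00111   (p0,1)→(p0,B,left)
state=p0 head=-2 tape=[B]B00111   (p0,B)→(p3,0,stay)
state=p3 head=-2 tape=[0]B00111   (p3,0)→(p3,0,right)
state=p3 head=-1 tape=0[B]00111   (p3,B)→(p2,1,left)
state=p2 head=-2 tape=[0]100111
At halt the head is at cell -2.

-2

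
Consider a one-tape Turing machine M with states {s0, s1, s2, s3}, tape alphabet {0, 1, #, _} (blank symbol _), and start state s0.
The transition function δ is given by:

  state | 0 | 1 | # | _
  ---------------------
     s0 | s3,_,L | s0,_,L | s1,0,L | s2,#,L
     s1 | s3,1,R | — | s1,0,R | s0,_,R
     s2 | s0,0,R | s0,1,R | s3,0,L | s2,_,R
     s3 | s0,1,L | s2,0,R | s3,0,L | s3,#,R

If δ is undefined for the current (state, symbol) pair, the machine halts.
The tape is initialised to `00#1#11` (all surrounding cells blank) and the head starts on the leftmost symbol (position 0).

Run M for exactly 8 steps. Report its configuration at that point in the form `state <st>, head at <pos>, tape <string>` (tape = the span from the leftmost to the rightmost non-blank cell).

state=s0 head=0 tape=_[0]0#1#11   (s0,0)→(s3,_,L)
state=s3 head=-1 tape=[_]_0#1#11   (s3,_)→(s3,#,R)
state=s3 head=0 tape=#[_]0#1#11   (s3,_)→(s3,#,R)
state=s3 head=1 tape=##[0]#1#11   (s3,0)→(s0,1,L)
state=s0 head=0 tape=#[#]1#1#11   (s0,#)→(s1,0,L)
state=s1 head=-1 tape=[#]01#1#11   (s1,#)→(s1,0,R)
state=s1 head=0 tape=0[0]1#1#11   (s1,0)→(s3,1,R)
state=s3 head=1 tape=01[1]#1#11   (s3,1)→(s2,0,R)
state=s2 head=2 tape=010[#]1#11
After 8 steps: state s2, head at 2, tape 010#1#11.

state s2, head at 2, tape 010#1#11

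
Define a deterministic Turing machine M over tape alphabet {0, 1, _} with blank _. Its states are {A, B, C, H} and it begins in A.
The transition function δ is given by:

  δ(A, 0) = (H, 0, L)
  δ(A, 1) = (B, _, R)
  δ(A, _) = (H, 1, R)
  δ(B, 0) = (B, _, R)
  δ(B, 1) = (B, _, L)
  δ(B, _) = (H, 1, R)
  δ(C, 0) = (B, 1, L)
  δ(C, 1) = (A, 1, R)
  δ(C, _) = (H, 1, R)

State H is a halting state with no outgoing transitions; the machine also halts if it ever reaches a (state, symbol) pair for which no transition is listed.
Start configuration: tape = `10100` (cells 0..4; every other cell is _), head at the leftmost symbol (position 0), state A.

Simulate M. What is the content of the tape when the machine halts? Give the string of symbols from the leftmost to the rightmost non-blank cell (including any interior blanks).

state=A head=0 tape=[1]0100   (A,1)→(B,_,R)
state=B head=1 tape=_[0]100   (B,0)→(B,_,R)
state=B head=2 tape=__[1]00   (B,1)→(B,_,L)
state=B head=1 tape=_[_]_00   (B,_)→(H,1,R)
state=H head=2 tape=_1[_]00
The non-blank tape span at halt is 1_00.

1_00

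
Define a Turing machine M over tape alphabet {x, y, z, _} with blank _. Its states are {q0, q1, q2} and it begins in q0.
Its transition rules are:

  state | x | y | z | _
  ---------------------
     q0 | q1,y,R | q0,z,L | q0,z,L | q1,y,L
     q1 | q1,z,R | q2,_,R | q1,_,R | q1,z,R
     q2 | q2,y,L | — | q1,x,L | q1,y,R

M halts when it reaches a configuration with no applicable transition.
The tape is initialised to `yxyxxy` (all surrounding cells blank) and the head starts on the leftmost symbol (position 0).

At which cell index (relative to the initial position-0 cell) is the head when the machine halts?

state=q0 head=0 tape=__[y]xyxxy   (q0,y)→(q0,z,L)
state=q0 head=-1 tape=_[_]zxyxxy   (q0,_)→(q1,y,L)
state=q1 head=-2 tape=[_]yzxyxxy   (q1,_)→(q1,z,R)
state=q1 head=-1 tape=z[y]zxyxxy   (q1,y)→(q2,_,R)
state=q2 head=0 tape=z_[z]xyxxy   (q2,z)→(q1,x,L)
state=q1 head=-1 tape=z[_]xxyxxy   (q1,_)→(q1,z,R)
state=q1 head=0 tape=zz[x]xyxxy   (q1,x)→(q1,z,R)
state=q1 head=1 tape=zzz[x]yxxy   (q1,x)→(q1,z,R)
state=q1 head=2 tape=zzzz[y]xxy   (q1,y)→(q2,_,R)
state=q2 head=3 tape=zzzz_[x]xy   (q2,x)→(q2,y,L)
state=q2 head=2 tape=zzzz[_]yxy   (q2,_)→(q1,y,R)
state=q1 head=3 tape=zzzzy[y]xy   (q1,y)→(q2,_,R)
state=q2 head=4 tape=zzzzy_[x]y   (q2,x)→(q2,y,L)
state=q2 head=3 tape=zzzzy[_]yy   (q2,_)→(q1,y,R)
state=q1 head=4 tape=zzzzyy[y]y   (q1,y)→(q2,_,R)
state=q2 head=5 tape=zzzzyy_[y]
At halt the head is at cell 5.

5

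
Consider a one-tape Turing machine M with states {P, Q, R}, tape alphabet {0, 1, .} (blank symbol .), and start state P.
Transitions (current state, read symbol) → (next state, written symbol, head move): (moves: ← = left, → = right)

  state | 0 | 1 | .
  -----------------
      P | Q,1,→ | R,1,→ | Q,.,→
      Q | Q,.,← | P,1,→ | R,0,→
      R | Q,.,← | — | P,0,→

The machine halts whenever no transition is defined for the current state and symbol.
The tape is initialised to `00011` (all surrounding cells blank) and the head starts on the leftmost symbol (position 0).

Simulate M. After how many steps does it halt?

P | [0]0011   read 0 → write 1, move →, go to Q
Q | 1[0]011   read 0 → write ., move ←, go to Q
Q | [1].011   read 1 → write 1, move →, go to P
P | 1[.]011   read . → write ., move →, go to Q
Q | 1.[0]11   read 0 → write ., move ←, go to Q
Q | 1[.].11   read . → write 0, move →, go to R
R | 10[.]11   read . → write 0, move →, go to P
P | 100[1]1   read 1 → write 1, move →, go to R
R | 1001[1]
M halts after 8 transitions.

8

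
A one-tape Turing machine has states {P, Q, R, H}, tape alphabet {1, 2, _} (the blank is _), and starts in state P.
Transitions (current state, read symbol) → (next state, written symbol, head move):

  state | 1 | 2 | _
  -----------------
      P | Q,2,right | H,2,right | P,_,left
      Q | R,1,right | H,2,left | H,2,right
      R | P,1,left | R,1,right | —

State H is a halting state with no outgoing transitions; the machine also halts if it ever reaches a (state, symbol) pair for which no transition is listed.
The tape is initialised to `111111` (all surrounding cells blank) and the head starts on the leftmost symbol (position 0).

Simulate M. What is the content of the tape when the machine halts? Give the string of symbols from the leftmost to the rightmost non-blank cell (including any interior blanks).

state=P head=0 tape=[1]11111_   (P,1)→(Q,2,right)
state=Q head=1 tape=2[1]1111_   (Q,1)→(R,1,right)
state=R head=2 tape=21[1]111_   (R,1)→(P,1,left)
state=P head=1 tape=2[1]1111_   (P,1)→(Q,2,right)
state=Q head=2 tape=22[1]111_   (Q,1)→(R,1,right)
state=R head=3 tape=221[1]11_   (R,1)→(P,1,left)
state=P head=2 tape=22[1]111_   (P,1)→(Q,2,right)
state=Q head=3 tape=222[1]11_   (Q,1)→(R,1,right)
state=R head=4 tape=2221[1]1_   (R,1)→(P,1,left)
state=P head=3 tape=222[1]11_   (P,1)→(Q,2,right)
state=Q head=4 tape=2222[1]1_   (Q,1)→(R,1,right)
state=R head=5 tape=22221[1]_   (R,1)→(P,1,left)
state=P head=4 tape=2222[1]1_   (P,1)→(Q,2,right)
state=Q head=5 tape=22222[1]_   (Q,1)→(R,1,right)
state=R head=6 tape=222221[_]
The non-blank tape span at halt is 222221.

222221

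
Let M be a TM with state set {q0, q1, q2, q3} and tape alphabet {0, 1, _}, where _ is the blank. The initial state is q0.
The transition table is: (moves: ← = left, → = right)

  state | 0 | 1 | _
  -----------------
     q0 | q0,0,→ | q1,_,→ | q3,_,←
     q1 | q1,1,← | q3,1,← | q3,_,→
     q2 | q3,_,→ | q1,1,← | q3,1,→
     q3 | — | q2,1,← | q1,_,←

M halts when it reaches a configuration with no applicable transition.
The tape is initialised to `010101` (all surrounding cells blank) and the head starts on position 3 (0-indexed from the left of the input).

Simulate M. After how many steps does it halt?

q0 | 010[1]01   read 1 → write _, move →, go to q1
q1 | 010_[0]1   read 0 → write 1, move ←, go to q1
q1 | 010[_]11   read _ → write _, move →, go to q3
q3 | 010_[1]1   read 1 → write 1, move ←, go to q2
q2 | 010[_]11   read _ → write 1, move →, go to q3
q3 | 0101[1]1   read 1 → write 1, move ←, go to q2
q2 | 010[1]11   read 1 → write 1, move ←, go to q1
q1 | 01[0]111   read 0 → write 1, move ←, go to q1
q1 | 0[1]1111   read 1 → write 1, move ←, go to q3
q3 | [0]11111
M halts after 9 transitions.

9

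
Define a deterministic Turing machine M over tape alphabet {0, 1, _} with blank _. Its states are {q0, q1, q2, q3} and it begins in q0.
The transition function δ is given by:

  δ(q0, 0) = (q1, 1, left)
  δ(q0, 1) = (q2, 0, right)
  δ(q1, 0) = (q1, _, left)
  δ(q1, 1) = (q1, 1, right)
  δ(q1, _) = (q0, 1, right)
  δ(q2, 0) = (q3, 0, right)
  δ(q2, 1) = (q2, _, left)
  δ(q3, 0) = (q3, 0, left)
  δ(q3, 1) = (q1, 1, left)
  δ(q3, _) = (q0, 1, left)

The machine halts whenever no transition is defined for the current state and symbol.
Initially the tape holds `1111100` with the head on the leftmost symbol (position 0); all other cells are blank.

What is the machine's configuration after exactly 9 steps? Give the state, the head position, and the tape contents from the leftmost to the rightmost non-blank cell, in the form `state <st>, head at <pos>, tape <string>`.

state=q0 head=0 tape=_[1]111100   (q0,1)→(q2,0,right)
state=q2 head=1 tape=_0[1]11100   (q2,1)→(q2,_,left)
state=q2 head=0 tape=_[0]_11100   (q2,0)→(q3,0,right)
state=q3 head=1 tape=_0[_]11100   (q3,_)→(q0,1,left)
state=q0 head=0 tape=_[0]111100   (q0,0)→(q1,1,left)
state=q1 head=-1 tape=[_]1111100   (q1,_)→(q0,1,right)
state=q0 head=0 tape=1[1]111100   (q0,1)→(q2,0,right)
state=q2 head=1 tape=10[1]11100   (q2,1)→(q2,_,left)
state=q2 head=0 tape=1[0]_11100   (q2,0)→(q3,0,right)
state=q3 head=1 tape=10[_]11100
After 9 steps: state q3, head at 1, tape 10_11100.

state q3, head at 1, tape 10_11100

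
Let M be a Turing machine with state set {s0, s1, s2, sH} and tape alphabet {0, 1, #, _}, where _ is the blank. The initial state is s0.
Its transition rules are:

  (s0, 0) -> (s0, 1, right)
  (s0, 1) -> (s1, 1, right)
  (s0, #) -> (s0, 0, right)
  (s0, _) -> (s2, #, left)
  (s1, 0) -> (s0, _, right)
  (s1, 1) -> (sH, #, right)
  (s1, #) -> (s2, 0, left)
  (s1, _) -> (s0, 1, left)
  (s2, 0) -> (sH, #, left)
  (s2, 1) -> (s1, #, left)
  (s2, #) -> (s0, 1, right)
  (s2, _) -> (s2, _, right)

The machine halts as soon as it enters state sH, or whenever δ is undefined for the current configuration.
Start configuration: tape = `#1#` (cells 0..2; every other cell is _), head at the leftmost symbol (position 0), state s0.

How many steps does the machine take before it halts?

14

s0 | [#]1#__   read # → write 0, move right, go to s0
s0 | 0[1]#__   read 1 → write 1, move right, go to s1
s1 | 01[#]__   read # → write 0, move left, go to s2
s2 | 0[1]0__   read 1 → write #, move left, go to s1
s1 | [0]#0__   read 0 → write _, move right, go to s0
s0 | _[#]0__   read # → write 0, move right, go to s0
s0 | _0[0]__   read 0 → write 1, move right, go to s0
s0 | _01[_]_   read _ → write #, move left, go to s2
s2 | _0[1]#_   read 1 → write #, move left, go to s1
s1 | _[0]##_   read 0 → write _, move right, go to s0
s0 | __[#]#_   read # → write 0, move right, go to s0
s0 | __0[#]_   read # → write 0, move right, go to s0
s0 | __00[_]   read _ → write #, move left, go to s2
s2 | __0[0]#   read 0 → write #, move left, go to sH
sH | __[0]##
M halts after 14 transitions.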